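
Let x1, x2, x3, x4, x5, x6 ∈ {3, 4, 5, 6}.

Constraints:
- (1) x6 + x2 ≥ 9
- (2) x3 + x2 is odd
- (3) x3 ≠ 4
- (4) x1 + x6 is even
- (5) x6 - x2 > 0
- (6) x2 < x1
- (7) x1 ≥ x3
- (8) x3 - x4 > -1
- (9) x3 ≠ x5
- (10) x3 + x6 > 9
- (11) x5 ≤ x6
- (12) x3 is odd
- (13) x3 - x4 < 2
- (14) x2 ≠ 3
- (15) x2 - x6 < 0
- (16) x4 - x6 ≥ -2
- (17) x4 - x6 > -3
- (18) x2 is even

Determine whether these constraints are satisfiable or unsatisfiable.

Satisfiable

Try x1 = 5, x2 = 4, x3 = 5, x4 = 4, x5 = 4, x6 = 5.
Check constraint 1: x6 + x2 = 9; constraint 5: x6 - x2 = 1. The remaining constraints are straightforward to verify.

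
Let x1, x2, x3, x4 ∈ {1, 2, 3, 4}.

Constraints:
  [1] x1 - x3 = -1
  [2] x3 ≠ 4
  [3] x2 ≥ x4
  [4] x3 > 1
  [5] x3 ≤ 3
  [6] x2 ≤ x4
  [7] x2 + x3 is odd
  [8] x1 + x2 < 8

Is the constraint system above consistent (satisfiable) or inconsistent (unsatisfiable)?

Take x1 = 2, x2 = 4, x3 = 3, x4 = 4. Then constraint 1: x1 - x3 = -1; constraint 8: x1 + x2 = 6, and every other listed constraint is also met.

Satisfiable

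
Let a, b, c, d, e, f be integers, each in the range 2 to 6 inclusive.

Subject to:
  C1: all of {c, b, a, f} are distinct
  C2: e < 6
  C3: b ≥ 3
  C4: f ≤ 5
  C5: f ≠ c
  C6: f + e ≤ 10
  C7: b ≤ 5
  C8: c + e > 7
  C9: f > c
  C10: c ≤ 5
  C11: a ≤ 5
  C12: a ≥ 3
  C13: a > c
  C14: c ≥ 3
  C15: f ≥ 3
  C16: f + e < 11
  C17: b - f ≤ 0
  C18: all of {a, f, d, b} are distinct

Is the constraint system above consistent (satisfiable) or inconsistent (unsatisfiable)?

Unsatisfiable

Constraints 3, 4, 7, 10, 11, 12, 14, and 15 confine each of c, b, a, f to the 3 values {3, …, 5}.
Constraint 1 requires all 4 of them to be distinct, but only 3 values are available — impossible by the pigeonhole principle.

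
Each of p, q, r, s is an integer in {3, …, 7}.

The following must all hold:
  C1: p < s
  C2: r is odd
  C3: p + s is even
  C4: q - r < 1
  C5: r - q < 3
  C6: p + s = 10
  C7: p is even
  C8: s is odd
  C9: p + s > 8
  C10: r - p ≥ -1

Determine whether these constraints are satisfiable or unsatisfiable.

Unsatisfiable

Constraint 7 makes p even and constraint 8 makes s odd, so p + s must be odd. Constraint 3 says p + s is even — contradiction.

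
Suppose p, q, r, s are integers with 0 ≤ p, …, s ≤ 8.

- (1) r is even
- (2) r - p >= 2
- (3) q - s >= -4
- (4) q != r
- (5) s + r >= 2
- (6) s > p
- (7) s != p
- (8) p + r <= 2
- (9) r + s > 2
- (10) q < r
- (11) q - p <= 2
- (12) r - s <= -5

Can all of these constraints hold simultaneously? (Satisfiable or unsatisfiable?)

Constraints 2, 3, 11, and 12 give p − q ≥ -2, q − s ≥ -4, s − r ≥ 5, r − p ≥ 2.
Adding all 4 inequalities: the left sides telescope to 0, and the right sides sum to (-2) + (-4) + 5 + 2 = 1. So 0 ≥ 1, which is false.

Unsatisfiable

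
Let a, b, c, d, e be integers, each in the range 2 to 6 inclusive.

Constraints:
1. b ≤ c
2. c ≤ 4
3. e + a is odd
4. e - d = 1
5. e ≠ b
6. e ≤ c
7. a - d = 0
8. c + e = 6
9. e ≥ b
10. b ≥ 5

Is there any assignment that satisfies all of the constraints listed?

Unsatisfiable

From constraints 9 and 10: e ≥ b and b ≥ 5, so e ≥ 5. From constraints 2 and 6: e ≤ c and c ≤ 4, so e ≤ 4. But 4 < 5, so no value of e works.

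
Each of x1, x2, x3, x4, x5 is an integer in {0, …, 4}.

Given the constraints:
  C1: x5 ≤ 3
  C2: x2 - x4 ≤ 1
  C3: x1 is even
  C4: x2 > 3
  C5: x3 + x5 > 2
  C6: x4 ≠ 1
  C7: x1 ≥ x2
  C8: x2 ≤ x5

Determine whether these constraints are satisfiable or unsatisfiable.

Unsatisfiable

From constraint 4: x2 ≥ 4. From constraints 1 and 8: x2 ≤ x5 and x5 ≤ 3, so x2 ≤ 3. But 3 < 4, so no value of x2 works.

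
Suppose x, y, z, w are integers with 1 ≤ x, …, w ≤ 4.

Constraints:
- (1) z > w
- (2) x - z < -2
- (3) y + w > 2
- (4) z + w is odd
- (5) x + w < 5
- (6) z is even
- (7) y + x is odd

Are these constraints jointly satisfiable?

Satisfiable

The assignment x = 1, y = 4, z = 4, w = 1 works:
  constraint 2 holds since x - z = -3.
  constraint 3 holds since y + w = 5.
  constraint 5 holds since x + w = 2.
The rest check out directly.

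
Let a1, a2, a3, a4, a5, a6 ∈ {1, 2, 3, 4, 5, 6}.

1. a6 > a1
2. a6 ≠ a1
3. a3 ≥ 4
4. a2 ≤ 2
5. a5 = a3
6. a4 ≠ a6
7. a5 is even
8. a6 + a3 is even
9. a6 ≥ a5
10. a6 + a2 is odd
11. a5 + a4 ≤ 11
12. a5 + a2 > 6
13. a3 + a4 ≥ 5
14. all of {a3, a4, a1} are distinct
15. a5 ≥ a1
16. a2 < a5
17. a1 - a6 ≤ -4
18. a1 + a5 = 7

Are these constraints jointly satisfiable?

Setting (a1, a2, a3, a4, a5, a6) = (1, 1, 6, 2, 6, 6) satisfies everything: constraint 11: a5 + a4 = 8; constraint 12: a5 + a2 = 7, and the others follow.

Satisfiable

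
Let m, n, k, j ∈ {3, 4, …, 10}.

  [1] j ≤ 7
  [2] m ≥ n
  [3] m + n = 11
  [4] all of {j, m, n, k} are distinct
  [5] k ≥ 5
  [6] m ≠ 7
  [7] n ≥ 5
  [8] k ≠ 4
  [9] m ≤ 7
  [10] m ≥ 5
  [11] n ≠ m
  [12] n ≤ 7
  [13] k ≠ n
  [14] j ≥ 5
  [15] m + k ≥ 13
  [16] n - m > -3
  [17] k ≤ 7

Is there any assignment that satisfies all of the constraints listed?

Constraints 1, 5, 7, 9, 10, 12, 14, and 17 confine each of j, m, n, k to the 3 values {5, …, 7}.
Constraint 4 requires all 4 of them to be distinct, but only 3 values are available — impossible by the pigeonhole principle.

Unsatisfiable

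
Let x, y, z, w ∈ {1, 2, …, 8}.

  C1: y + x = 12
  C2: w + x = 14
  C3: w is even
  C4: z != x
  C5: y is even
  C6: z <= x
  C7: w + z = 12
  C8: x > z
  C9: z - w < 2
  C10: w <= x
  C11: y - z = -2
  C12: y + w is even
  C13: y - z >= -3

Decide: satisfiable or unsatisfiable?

One satisfying assignment is x = 8, y = 4, z = 6, w = 6.
For the less obvious constraints — constraint 1: y + x = 12; constraint 2: w + x = 14; constraint 7: w + z = 12 — and the others hold by inspection.

Satisfiable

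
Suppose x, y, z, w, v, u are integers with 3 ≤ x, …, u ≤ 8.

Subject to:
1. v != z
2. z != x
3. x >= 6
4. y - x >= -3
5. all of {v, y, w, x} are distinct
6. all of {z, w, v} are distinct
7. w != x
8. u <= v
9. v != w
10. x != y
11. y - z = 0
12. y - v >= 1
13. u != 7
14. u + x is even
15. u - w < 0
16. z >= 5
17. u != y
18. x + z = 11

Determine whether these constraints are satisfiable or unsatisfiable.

Satisfiable

Setting (x, y, z, w, v, u) = (6, 5, 5, 7, 4, 4) satisfies everything: constraint 4: y - x = -1; constraint 11: y - z = 0, and the others follow.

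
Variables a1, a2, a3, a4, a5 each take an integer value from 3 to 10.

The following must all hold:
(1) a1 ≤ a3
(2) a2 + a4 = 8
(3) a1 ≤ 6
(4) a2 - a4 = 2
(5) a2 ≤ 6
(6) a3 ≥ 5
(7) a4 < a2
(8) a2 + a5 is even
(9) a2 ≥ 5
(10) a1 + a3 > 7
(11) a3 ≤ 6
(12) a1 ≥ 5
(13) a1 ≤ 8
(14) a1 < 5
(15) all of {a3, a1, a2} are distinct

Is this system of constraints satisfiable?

Constraints 3, 5, 6, 9, 11, and 12 confine each of a3, a1, a2 to the 2 values {5, 6}.
Constraint 15 requires all 3 of them to be distinct, but only 2 values are available — impossible by the pigeonhole principle.

Unsatisfiable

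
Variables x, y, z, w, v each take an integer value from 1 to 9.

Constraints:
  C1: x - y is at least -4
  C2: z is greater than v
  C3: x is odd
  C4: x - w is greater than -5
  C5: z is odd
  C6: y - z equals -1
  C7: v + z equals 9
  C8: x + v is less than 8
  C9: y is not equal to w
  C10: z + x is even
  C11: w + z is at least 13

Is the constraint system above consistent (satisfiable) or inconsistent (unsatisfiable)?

Satisfiable

Try x = 5, y = 6, z = 7, w = 7, v = 2.
Check constraint 1: x - y = -1; constraint 4: x - w = -2; constraint 6: y - z = -1. The remaining constraints are straightforward to verify.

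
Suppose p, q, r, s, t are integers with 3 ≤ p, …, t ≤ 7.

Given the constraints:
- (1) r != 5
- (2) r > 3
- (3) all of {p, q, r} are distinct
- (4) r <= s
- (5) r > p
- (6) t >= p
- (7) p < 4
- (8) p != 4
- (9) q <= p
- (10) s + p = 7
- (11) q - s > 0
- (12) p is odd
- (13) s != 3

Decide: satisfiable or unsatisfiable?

Constraints 4, 5, 9, and 11 give r ≤ s, s < q, q ≤ p, p < r. Chaining: r ≤ s < q ≤ p < r, which forces r < r — impossible.

Unsatisfiable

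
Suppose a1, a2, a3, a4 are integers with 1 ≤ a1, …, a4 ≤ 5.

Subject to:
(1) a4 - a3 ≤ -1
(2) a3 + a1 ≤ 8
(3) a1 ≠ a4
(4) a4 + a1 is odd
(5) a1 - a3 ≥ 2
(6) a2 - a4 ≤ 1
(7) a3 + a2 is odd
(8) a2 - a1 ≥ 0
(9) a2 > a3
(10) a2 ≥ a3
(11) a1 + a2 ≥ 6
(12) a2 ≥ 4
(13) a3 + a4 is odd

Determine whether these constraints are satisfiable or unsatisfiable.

Constraints 1, 5, 6, and 8 give a2 − a1 ≥ 0, a1 − a3 ≥ 2, a3 − a4 ≥ 1, a4 − a2 ≥ -1.
Adding all 4 inequalities: the left sides telescope to 0, and the right sides sum to 0 + 2 + 1 + (-1) = 2. So 0 ≥ 2, which is false.

Unsatisfiable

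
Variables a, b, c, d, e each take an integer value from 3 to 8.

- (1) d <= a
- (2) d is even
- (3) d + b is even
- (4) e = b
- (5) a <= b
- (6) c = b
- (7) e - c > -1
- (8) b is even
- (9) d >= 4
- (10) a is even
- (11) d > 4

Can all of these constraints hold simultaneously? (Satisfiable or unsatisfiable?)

Take a = 8, b = 8, c = 8, d = 8, e = 8. Then constraint 2: d = 8 is even; constraint 3: d + b = 16 is even; constraint 7: e - c = 0, and every other listed constraint is also met.

Satisfiable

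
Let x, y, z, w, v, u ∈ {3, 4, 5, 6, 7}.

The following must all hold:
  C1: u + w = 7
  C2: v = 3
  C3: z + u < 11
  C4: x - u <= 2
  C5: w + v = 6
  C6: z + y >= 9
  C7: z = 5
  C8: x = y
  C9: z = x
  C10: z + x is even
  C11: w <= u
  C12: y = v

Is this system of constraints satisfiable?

Constraint 7 fixes z = 5 and constraint 2 fixes v = 3. Constraints 8, 9, and 12 give z = x = y = v, so z = v. But 5 ≠ 3 — contradiction.

Unsatisfiable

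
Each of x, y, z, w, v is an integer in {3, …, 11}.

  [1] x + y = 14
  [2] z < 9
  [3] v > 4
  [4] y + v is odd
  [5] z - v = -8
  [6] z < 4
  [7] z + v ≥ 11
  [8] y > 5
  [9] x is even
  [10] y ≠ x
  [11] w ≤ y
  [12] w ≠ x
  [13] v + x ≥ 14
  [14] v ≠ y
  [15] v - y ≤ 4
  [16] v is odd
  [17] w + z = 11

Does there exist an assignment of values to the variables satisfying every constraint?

The assignment x = 4, y = 10, z = 3, w = 8, v = 11 works:
  constraint 1 holds since x + y = 14.
  constraint 5 holds since z - v = -8.
The rest check out directly.

Satisfiable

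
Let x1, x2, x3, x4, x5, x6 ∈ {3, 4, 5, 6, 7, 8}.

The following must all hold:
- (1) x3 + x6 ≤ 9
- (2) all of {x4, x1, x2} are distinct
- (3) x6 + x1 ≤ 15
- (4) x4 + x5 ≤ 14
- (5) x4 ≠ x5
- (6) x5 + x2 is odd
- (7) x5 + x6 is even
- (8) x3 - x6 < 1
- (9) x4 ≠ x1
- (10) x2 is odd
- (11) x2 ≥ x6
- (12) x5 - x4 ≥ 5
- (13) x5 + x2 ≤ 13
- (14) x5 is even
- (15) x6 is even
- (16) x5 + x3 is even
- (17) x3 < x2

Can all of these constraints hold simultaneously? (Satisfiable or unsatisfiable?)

Satisfiable

Setting (x1, x2, x3, x4, x5, x6) = (8, 5, 4, 3, 8, 4) satisfies everything: constraint 1: x3 + x6 = 8; constraint 3: x6 + x1 = 12, and the others follow.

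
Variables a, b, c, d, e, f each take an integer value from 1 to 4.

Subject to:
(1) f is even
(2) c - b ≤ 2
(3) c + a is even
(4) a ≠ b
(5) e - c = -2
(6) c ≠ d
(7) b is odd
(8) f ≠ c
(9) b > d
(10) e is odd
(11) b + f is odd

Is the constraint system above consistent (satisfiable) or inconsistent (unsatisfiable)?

Satisfiable

Setting (a, b, c, d, e, f) = (1, 3, 3, 1, 1, 4) satisfies everything: constraint 2: c - b = 0; constraint 5: e - c = -2, and the others follow.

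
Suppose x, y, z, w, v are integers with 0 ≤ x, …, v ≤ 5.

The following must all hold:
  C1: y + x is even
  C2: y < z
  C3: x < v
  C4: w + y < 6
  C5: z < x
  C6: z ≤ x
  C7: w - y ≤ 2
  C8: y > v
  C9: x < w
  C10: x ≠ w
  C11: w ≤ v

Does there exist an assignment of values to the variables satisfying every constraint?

Constraints 2, 5, 8, 9, and 11 give w ≤ v, v < y, y < z, z < x, x < w. Chaining: w ≤ v < y < z < x < w, which forces w < w — impossible.

Unsatisfiable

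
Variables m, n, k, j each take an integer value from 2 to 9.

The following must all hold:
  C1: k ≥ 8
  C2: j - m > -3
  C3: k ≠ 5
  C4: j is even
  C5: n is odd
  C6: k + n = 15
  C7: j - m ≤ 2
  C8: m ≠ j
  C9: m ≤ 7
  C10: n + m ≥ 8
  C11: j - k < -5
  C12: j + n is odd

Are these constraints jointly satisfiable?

Satisfiable

Setting (m, n, k, j) = (3, 7, 8, 2) satisfies everything: constraint 2: j - m = -1; constraint 6: k + n = 15, and the others follow.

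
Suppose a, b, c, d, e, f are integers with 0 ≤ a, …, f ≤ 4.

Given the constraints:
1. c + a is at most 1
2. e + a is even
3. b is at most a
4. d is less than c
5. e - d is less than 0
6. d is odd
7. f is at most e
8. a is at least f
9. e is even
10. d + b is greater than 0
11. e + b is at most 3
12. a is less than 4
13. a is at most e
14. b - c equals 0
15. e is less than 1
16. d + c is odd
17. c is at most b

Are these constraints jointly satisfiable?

Constraints 3, 4, 5, 13, and 17 give c ≤ b, b ≤ a, a ≤ e, e < d, d < c. Chaining: c ≤ b ≤ a ≤ e < d < c, which forces c < c — impossible.

Unsatisfiable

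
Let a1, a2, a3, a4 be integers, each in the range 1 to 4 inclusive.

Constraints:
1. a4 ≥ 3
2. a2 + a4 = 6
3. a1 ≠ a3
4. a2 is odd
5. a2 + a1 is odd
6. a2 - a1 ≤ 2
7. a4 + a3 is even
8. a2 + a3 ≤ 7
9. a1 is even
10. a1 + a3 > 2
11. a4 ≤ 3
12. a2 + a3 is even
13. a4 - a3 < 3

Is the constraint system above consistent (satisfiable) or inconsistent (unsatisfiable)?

Satisfiable

Try a1 = 2, a2 = 3, a3 = 1, a4 = 3.
Check constraint 2: a2 + a4 = 6; constraint 6: a2 - a1 = 1. The remaining constraints are straightforward to verify.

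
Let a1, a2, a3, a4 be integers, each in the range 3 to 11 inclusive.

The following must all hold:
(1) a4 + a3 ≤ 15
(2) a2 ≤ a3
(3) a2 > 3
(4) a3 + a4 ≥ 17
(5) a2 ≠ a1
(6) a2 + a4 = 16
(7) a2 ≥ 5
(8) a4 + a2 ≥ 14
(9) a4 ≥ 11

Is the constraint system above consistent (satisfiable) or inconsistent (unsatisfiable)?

Unsatisfiable

From constraint 9: a4 ≥ 11. From constraints 2 and 7: a3 ≥ a2 ≥ 5. Hence a4 + a3 ≥ 16. But constraint 1 requires a4 + a3 ≤ 15, and 15 < 16. Contradiction.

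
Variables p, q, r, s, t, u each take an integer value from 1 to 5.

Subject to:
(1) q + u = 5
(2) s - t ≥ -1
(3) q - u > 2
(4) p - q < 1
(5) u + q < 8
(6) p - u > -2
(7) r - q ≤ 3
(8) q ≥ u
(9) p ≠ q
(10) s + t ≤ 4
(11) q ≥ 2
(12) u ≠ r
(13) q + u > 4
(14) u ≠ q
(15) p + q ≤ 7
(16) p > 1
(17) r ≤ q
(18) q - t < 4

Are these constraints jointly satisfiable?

Try p = 2, q = 4, r = 4, s = 2, t = 1, u = 1.
Check constraint 1: q + u = 5; constraint 2: s - t = 1; constraint 3: q - u = 3. The remaining constraints are straightforward to verify.

Satisfiable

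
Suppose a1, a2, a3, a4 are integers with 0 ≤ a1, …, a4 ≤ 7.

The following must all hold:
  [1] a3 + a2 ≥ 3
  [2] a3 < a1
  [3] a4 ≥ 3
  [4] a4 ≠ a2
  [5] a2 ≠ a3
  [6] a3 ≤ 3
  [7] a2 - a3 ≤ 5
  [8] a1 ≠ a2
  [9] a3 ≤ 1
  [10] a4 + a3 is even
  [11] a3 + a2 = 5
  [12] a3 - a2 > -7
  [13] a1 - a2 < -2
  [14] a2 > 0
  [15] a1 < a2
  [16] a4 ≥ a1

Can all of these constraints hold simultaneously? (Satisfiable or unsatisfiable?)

Satisfiable

Setting (a1, a2, a3, a4) = (2, 5, 0, 6) satisfies everything: constraint 1: a3 + a2 = 5; constraint 7: a2 - a3 = 5, and the others follow.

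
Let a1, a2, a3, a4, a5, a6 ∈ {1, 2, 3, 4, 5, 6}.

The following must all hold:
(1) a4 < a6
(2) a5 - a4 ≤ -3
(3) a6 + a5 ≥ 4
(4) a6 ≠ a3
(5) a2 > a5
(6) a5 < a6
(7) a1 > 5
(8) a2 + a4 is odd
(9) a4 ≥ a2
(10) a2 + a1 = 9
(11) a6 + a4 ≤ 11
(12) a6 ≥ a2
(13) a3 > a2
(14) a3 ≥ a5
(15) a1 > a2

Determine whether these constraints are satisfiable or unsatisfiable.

Satisfiable

One satisfying assignment is a1 = 6, a2 = 3, a3 = 5, a4 = 4, a5 = 1, a6 = 6.
For the less obvious constraints — constraint 2: a5 - a4 = -3; constraint 3: a6 + a5 = 7; constraint 10: a2 + a1 = 9 — and the others hold by inspection.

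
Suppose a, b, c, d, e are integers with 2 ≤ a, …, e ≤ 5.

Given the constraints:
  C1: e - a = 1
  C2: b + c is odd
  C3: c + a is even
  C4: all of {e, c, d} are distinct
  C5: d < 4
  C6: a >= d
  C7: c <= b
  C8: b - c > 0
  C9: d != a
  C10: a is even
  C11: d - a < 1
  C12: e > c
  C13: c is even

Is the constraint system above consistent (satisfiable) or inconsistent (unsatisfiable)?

Satisfiable

Take a = 4, b = 3, c = 2, d = 3, e = 5. Then constraint 1: e - a = 1; constraint 8: b - c = 1, and every other listed constraint is also met.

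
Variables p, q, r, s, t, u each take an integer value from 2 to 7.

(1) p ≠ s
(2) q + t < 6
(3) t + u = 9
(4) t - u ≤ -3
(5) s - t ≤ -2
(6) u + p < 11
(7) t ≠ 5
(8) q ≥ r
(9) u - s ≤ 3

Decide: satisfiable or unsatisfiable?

Constraints 4, 5, and 9 give s − u ≥ -3, u − t ≥ 3, t − s ≥ 2.
Adding all 3 inequalities: the left sides telescope to 0, and the right sides sum to (-3) + 3 + 2 = 2. So 0 ≥ 2, which is false.

Unsatisfiable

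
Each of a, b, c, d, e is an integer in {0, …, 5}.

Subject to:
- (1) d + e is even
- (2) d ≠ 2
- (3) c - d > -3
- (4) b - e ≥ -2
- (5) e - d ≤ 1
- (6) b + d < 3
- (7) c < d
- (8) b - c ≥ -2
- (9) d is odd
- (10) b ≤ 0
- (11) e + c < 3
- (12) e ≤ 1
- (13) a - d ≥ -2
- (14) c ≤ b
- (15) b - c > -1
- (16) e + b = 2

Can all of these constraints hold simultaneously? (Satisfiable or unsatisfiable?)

From constraint 12: e ≤ 1. From constraint 10: b ≤ 0. Hence e + b ≤ 1. But constraint 16 requires e + b = 2, and 2 > 1. Contradiction.

Unsatisfiable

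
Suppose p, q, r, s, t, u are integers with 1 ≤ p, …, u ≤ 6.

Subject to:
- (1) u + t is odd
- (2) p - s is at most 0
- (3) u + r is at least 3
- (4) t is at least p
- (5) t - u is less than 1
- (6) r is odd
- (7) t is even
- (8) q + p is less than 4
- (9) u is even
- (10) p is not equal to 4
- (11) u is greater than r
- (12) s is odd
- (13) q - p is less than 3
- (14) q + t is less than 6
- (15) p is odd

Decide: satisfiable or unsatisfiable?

Constraint 9 makes u even and constraint 7 makes t even, so u + t must be even. Constraint 1 says u + t is odd — contradiction.

Unsatisfiable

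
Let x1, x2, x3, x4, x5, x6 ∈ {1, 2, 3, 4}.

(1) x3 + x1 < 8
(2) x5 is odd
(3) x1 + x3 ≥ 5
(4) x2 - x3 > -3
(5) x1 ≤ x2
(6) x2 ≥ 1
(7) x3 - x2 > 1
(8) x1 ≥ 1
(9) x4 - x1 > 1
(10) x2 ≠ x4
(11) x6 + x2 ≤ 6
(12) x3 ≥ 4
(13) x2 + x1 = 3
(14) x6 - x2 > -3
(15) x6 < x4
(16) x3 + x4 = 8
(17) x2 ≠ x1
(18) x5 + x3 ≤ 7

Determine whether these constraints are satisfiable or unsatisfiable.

The assignment x1 = 1, x2 = 2, x3 = 4, x4 = 4, x5 = 1, x6 = 2 works:
  constraint 1 holds since x3 + x1 = 5.
  constraint 3 holds since x1 + x3 = 5.
  constraint 4 holds since x2 - x3 = -2.
The rest check out directly.

Satisfiable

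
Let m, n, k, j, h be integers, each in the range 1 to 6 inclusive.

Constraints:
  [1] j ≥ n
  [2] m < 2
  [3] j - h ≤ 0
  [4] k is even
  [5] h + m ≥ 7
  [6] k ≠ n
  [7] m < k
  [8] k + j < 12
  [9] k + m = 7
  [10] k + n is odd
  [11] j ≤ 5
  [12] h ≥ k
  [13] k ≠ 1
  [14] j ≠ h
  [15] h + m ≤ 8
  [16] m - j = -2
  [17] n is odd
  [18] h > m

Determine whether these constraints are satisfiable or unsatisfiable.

Satisfiable

The assignment m = 1, n = 1, k = 6, j = 3, h = 6 works:
  constraint 3 holds since j - h = -3.
  constraint 5 holds since h + m = 7.
The rest check out directly.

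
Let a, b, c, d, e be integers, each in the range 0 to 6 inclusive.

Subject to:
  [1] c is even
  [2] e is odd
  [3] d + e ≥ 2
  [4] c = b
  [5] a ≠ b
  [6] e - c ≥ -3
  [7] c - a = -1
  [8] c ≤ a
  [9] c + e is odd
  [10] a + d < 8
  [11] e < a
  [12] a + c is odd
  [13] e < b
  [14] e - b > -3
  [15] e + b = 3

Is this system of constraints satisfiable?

Satisfiable

The assignment a = 3, b = 2, c = 2, d = 3, e = 1 works:
  constraint 3 holds since d + e = 4.
  constraint 6 holds since e - c = -1.
The rest check out directly.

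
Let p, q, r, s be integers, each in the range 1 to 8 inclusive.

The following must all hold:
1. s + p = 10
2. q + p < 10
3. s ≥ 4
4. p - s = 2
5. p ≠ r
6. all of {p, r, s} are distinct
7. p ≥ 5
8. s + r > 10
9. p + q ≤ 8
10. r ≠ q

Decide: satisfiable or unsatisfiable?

One satisfying assignment is p = 6, q = 2, r = 8, s = 4.
For the less obvious constraints — constraint 1: s + p = 10; constraint 2: q + p = 8; constraint 4: p - s = 2 — and the others hold by inspection.

Satisfiable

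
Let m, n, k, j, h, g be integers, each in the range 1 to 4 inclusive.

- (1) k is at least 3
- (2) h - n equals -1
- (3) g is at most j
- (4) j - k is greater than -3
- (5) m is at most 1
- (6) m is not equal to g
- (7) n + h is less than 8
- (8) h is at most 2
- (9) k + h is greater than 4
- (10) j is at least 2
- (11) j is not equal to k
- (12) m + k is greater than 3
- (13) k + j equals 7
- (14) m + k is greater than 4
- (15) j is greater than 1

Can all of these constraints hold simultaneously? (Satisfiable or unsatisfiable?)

Take m = 1, n = 3, k = 4, j = 3, h = 2, g = 3. Then constraint 2: h - n = -1; constraint 4: j - k = -1; constraint 7: n + h = 5, and every other listed constraint is also met.

Satisfiable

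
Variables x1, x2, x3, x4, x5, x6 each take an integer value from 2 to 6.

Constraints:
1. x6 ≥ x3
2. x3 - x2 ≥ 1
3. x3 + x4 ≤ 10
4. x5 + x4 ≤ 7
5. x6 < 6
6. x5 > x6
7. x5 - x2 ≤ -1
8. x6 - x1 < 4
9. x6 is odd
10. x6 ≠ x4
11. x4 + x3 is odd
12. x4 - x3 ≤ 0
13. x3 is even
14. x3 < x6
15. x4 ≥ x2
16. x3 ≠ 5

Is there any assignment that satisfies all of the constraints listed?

Constraints 1, 6, 7, 12, and 15 give x6 < x5, x5 < x2, x2 ≤ x4, x4 ≤ x3, x3 ≤ x6. Chaining: x6 < x5 < x2 ≤ x4 ≤ x3 ≤ x6, which forces x6 < x6 — impossible.

Unsatisfiable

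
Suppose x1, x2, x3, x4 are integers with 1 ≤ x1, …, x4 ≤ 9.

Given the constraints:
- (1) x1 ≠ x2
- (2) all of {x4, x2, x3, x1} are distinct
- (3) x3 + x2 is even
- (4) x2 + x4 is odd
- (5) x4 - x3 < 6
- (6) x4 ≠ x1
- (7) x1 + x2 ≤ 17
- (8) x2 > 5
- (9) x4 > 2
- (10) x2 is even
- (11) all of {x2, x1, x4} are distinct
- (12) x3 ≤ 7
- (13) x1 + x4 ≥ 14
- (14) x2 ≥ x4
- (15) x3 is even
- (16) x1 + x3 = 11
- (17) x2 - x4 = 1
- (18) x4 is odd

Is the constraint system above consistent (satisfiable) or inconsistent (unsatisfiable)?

Satisfiable

Setting (x1, x2, x3, x4) = (9, 8, 2, 7) satisfies everything: constraint 5: x4 - x3 = 5; constraint 7: x1 + x2 = 17; constraint 13: x1 + x4 = 16, and the others follow.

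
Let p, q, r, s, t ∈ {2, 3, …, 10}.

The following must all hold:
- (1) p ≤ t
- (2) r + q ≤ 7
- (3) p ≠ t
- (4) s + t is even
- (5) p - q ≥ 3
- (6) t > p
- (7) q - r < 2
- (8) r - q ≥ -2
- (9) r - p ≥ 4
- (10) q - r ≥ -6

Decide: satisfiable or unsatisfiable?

Unsatisfiable

Constraints 5, 9, and 10 give p − q ≥ 3, q − r ≥ -6, r − p ≥ 4.
Adding all 3 inequalities: the left sides telescope to 0, and the right sides sum to 3 + (-6) + 4 = 1. So 0 ≥ 1, which is false.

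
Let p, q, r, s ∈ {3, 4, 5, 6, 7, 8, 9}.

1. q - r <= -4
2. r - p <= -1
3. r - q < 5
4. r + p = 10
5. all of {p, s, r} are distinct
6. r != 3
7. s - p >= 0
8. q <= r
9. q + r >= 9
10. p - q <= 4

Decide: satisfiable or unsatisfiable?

Constraints 1, 2, and 10 give r − q ≥ 4, q − p ≥ -4, p − r ≥ 1.
Adding all 3 inequalities: the left sides telescope to 0, and the right sides sum to 4 + (-4) + 1 = 1. So 0 ≥ 1, which is false.

Unsatisfiable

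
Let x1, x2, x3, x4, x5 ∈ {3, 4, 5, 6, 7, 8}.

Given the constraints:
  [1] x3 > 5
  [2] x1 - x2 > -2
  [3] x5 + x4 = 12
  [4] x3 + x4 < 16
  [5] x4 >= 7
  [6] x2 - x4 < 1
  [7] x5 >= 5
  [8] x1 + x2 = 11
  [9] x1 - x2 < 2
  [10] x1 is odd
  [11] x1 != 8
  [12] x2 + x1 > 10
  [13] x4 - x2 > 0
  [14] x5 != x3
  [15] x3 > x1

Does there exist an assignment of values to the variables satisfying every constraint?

Try x1 = 5, x2 = 6, x3 = 6, x4 = 7, x5 = 5.
Check constraint 2: x1 - x2 = -1; constraint 3: x5 + x4 = 12. The remaining constraints are straightforward to verify.

Satisfiable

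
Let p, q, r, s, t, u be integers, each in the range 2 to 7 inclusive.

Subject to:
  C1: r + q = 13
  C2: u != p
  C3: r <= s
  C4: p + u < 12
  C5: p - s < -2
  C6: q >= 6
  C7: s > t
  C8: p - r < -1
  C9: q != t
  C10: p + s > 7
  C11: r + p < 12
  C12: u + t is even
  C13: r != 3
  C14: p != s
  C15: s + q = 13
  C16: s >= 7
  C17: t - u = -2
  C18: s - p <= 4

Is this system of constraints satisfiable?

Satisfiable

The assignment p = 3, q = 6, r = 7, s = 7, t = 5, u = 7 works:
  constraint 1 holds since r + q = 13.
  constraint 4 holds since p + u = 10.
The rest check out directly.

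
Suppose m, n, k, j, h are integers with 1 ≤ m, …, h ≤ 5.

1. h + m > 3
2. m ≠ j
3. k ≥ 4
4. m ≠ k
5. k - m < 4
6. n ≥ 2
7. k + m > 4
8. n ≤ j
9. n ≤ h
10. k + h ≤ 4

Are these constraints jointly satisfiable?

From constraint 3: k ≥ 4. From constraints 6 and 9: h ≥ n ≥ 2. Hence k + h ≥ 6. But constraint 10 requires k + h ≤ 4, and 4 < 6. Contradiction.

Unsatisfiable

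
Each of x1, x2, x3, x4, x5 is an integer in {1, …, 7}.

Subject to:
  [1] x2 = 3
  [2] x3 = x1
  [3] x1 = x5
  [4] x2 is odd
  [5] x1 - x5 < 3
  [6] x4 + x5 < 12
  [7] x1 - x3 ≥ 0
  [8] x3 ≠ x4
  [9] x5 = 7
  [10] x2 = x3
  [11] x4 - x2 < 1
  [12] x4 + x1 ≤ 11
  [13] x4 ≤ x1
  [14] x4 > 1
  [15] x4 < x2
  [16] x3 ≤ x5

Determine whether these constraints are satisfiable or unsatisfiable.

Unsatisfiable

Constraint 1 fixes x2 = 3 and constraint 9 fixes x5 = 7. Constraints 2, 3, and 10 give x2 = x3 = x1 = x5, so x2 = x5. But 3 ≠ 7 — contradiction.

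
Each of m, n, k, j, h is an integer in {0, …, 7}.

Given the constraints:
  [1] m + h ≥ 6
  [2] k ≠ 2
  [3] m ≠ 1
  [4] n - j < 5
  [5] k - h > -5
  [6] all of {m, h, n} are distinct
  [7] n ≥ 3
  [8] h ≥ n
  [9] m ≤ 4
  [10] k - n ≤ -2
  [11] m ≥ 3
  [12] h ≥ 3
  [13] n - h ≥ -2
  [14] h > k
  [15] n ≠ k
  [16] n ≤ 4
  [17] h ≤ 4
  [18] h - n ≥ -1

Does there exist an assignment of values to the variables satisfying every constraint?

Unsatisfiable

Constraints 7, 9, 11, 12, 16, and 17 confine each of m, h, n to the 2 values {3, 4}.
Constraint 6 requires all 3 of them to be distinct, but only 2 values are available — impossible by the pigeonhole principle.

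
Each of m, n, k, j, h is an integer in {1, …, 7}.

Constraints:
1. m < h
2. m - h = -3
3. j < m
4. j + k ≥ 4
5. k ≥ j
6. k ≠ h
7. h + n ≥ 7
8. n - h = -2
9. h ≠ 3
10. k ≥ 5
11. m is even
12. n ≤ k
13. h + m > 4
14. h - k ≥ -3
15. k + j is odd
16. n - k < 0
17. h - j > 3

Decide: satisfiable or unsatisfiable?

Satisfiable

One satisfying assignment is m = 2, n = 3, k = 6, j = 1, h = 5.
For the less obvious constraints — constraint 2: m - h = -3; constraint 4: j + k = 7; constraint 7: h + n = 8 — and the others hold by inspection.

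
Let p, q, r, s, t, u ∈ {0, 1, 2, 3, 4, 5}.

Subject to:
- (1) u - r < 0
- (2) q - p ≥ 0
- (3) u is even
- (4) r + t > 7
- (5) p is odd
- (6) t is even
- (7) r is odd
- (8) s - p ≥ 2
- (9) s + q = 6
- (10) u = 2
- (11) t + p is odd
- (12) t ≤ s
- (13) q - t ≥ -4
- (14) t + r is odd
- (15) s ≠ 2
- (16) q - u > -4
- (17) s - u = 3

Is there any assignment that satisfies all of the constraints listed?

Satisfiable

The assignment p = 1, q = 1, r = 5, s = 5, t = 4, u = 2 works:
  constraint 1 holds since u - r = -3.
  constraint 2 holds since q - p = 0.
The rest check out directly.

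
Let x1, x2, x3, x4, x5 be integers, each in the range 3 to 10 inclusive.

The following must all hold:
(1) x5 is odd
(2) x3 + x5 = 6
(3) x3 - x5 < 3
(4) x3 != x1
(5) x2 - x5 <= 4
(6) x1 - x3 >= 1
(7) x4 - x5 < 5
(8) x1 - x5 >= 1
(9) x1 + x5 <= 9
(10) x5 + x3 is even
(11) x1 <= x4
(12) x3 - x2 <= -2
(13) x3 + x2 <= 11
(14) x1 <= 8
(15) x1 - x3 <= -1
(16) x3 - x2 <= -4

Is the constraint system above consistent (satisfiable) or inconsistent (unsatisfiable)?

Unsatisfiable

Constraints 5, 8, 15, and 16 give x3 − x1 ≥ 1, x1 − x5 ≥ 1, x5 − x2 ≥ -4, x2 − x3 ≥ 4.
Adding all 4 inequalities: the left sides telescope to 0, and the right sides sum to 1 + 1 + (-4) + 4 = 2. So 0 ≥ 2, which is false.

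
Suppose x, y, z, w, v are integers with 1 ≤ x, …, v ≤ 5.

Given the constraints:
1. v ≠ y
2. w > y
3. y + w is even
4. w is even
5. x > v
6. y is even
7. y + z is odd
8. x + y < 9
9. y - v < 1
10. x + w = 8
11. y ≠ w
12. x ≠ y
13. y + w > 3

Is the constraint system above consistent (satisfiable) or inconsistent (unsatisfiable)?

One satisfying assignment is x = 4, y = 2, z = 3, w = 4, v = 3.
For the less obvious constraints — constraint 8: x + y = 6; constraint 9: y - v = -1; constraint 10: x + w = 8 — and the others hold by inspection.

Satisfiable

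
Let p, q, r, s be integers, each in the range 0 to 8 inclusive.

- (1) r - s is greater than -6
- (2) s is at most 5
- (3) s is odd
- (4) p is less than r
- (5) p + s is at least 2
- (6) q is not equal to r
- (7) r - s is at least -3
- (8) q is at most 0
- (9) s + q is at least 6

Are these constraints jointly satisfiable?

Unsatisfiable

From constraint 2: s ≤ 5. From constraint 8: q ≤ 0. Hence s + q ≤ 5. But constraint 9 requires s + q ≥ 6, and 6 > 5. Contradiction.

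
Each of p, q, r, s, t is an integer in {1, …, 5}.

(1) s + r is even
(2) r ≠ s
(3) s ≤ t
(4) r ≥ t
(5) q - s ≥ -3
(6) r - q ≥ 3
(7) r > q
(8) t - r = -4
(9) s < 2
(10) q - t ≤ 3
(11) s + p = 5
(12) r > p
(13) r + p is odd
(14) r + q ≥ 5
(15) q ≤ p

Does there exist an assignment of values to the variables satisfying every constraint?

Satisfiable

Take p = 4, q = 1, r = 5, s = 1, t = 1. Then constraint 5: q - s = 0; constraint 6: r - q = 4, and every other listed constraint is also met.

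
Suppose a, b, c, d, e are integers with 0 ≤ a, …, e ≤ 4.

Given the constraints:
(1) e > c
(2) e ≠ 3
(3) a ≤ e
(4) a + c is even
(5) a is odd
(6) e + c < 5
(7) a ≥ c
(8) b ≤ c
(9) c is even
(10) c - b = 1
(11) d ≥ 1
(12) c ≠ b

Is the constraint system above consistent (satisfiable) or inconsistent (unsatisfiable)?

Constraint 5 makes a odd and constraint 9 makes c even, so a + c must be odd. Constraint 4 says a + c is even — contradiction.

Unsatisfiable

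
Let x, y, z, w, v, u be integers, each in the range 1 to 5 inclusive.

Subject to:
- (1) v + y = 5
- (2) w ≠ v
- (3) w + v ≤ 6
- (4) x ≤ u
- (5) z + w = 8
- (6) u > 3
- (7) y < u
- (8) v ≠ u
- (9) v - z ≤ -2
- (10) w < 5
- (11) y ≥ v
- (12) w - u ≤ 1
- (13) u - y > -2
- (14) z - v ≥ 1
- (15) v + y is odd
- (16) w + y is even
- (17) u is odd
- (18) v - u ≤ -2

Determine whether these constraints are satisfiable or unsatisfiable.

Try x = 3, y = 4, z = 4, w = 4, v = 1, u = 5.
Check constraint 1: v + y = 5; constraint 3: w + v = 5. The remaining constraints are straightforward to verify.

Satisfiable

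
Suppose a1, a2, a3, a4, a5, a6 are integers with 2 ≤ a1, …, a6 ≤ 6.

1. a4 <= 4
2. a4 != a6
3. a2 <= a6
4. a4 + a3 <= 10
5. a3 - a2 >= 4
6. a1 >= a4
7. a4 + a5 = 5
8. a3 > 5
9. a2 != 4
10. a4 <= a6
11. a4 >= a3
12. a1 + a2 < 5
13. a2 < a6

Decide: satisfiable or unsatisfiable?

From constraint 8: a3 ≥ 6. From constraints 1 and 11: a3 ≤ a4 and a4 ≤ 4, so a3 ≤ 4. But 4 < 6, so no value of a3 works.

Unsatisfiable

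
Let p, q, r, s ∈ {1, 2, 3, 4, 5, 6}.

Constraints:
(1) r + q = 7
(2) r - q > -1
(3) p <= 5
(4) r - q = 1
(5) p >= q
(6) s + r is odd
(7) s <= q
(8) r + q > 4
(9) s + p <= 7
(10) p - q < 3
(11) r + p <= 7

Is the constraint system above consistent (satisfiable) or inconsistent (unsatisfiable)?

Take p = 3, q = 3, r = 4, s = 1. Then constraint 1: r + q = 7; constraint 2: r - q = 1; constraint 4: r - q = 1, and every other listed constraint is also met.

Satisfiable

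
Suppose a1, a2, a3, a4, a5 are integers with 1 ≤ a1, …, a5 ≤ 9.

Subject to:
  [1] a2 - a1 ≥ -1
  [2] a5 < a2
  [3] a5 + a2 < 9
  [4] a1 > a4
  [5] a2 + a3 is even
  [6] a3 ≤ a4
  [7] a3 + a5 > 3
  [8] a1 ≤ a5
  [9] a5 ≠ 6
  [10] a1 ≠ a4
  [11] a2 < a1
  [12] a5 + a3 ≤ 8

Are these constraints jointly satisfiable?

Constraints 2, 8, and 11 give a5 < a2, a2 < a1, a1 ≤ a5. Chaining: a5 < a2 < a1 ≤ a5, which forces a5 < a5 — impossible.

Unsatisfiable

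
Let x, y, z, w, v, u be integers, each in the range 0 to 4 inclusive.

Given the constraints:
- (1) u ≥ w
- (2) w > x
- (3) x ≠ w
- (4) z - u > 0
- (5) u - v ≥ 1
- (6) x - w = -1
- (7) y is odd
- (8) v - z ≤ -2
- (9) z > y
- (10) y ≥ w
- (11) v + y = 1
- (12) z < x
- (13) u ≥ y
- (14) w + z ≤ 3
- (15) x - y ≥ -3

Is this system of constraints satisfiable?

Unsatisfiable

Constraints 2, 4, 10, 12, and 13 give w ≤ y, y ≤ u, u < z, z < x, x < w. Chaining: w ≤ y ≤ u < z < x < w, which forces w < w — impossible.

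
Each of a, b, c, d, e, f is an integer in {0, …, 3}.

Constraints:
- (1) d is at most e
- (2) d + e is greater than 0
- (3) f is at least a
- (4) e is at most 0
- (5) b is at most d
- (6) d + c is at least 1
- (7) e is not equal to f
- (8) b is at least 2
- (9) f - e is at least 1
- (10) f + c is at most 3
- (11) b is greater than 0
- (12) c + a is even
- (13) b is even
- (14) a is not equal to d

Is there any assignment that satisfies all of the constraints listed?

From constraints 5 and 8: d ≥ b and b ≥ 2, so d ≥ 2. From constraints 1 and 4: d ≤ e and e ≤ 0, so d ≤ 0. But 0 < 2, so no value of d works.

Unsatisfiable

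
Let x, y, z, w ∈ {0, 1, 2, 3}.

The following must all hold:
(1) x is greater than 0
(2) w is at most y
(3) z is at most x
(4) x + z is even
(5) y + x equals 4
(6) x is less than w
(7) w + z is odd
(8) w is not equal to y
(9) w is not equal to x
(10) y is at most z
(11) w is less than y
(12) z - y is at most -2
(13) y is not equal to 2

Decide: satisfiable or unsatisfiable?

Constraints 3, 6, 10, and 11 give y ≤ z, z ≤ x, x < w, w < y. Chaining: y ≤ z ≤ x < w < y, which forces y < y — impossible.

Unsatisfiable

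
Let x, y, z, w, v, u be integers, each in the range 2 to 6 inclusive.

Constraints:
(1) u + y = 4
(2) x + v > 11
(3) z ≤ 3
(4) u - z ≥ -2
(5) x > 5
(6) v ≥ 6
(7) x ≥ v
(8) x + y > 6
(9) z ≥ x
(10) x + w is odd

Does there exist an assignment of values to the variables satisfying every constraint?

From constraints 6 and 7: x ≥ v and v ≥ 6, so x ≥ 6. From constraints 3 and 9: x ≤ z and z ≤ 3, so x ≤ 3. But 3 < 6, so no value of x works.

Unsatisfiable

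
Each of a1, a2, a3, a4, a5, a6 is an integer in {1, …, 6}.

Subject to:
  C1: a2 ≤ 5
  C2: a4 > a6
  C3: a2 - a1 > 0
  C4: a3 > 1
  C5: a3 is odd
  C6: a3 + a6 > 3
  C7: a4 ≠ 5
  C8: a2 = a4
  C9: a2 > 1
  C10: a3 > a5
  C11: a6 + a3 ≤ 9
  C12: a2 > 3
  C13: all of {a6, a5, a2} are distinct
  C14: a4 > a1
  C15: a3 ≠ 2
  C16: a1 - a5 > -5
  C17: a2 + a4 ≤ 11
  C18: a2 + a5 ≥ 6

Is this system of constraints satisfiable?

Satisfiable

Setting (a1, a2, a3, a4, a5, a6) = (1, 4, 5, 4, 3, 1) satisfies everything: constraint 3: a2 - a1 = 3; constraint 6: a3 + a6 = 6, and the others follow.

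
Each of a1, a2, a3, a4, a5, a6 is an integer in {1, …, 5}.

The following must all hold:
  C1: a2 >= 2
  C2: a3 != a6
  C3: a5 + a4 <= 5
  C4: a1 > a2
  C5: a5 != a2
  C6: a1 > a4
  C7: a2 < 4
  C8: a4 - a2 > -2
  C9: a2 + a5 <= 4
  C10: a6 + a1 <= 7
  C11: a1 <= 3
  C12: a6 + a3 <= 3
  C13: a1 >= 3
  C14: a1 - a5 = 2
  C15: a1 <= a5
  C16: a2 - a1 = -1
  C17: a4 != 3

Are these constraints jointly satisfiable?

Unsatisfiable

From constraint 1: a2 ≥ 2. From constraints 13 and 15: a5 ≥ a1 ≥ 3. Hence a2 + a5 ≥ 5. But constraint 9 requires a2 + a5 ≤ 4, and 4 < 5. Contradiction.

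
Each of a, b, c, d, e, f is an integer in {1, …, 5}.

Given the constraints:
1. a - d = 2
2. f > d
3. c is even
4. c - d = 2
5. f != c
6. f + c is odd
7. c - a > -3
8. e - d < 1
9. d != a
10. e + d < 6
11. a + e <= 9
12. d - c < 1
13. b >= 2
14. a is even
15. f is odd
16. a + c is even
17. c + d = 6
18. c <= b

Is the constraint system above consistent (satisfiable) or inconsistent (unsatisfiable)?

Setting (a, b, c, d, e, f) = (4, 4, 4, 2, 2, 5) satisfies everything: constraint 1: a - d = 2; constraint 4: c - d = 2, and the others follow.

Satisfiable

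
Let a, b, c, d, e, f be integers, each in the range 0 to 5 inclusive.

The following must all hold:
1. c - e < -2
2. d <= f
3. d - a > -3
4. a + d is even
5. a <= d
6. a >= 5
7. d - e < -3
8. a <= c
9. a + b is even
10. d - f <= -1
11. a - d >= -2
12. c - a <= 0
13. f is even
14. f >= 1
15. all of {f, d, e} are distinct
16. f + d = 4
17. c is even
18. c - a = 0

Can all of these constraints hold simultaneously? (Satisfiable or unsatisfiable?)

From constraint 14: f ≥ 1. From constraints 5 and 6: d ≥ a ≥ 5. Hence f + d ≥ 6. But constraint 16 requires f + d = 4, and 4 < 6. Contradiction.

Unsatisfiable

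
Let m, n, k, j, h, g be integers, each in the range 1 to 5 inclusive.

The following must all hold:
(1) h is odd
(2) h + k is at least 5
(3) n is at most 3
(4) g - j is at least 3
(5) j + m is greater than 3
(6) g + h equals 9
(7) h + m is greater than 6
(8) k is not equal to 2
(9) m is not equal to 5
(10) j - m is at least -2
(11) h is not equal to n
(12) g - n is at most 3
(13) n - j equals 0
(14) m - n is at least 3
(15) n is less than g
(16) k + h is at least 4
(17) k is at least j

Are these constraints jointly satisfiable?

Unsatisfiable

Constraints 4, 10, 12, and 14 give n − g ≥ -3, g − j ≥ 3, j − m ≥ -2, m − n ≥ 3.
Adding all 4 inequalities: the left sides telescope to 0, and the right sides sum to (-3) + 3 + (-2) + 3 = 1. So 0 ≥ 1, which is false.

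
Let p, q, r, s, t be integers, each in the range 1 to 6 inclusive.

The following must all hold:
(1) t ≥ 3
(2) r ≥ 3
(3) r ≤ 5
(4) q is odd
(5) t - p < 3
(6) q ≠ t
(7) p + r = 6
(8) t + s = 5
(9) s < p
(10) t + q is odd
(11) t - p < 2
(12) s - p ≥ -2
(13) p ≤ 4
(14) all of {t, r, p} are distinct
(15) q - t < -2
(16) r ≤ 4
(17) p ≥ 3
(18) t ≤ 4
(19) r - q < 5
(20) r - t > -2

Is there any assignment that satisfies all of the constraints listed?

Constraints 1, 2, 13, 16, 17, and 18 confine each of t, r, p to the 2 values {3, 4}.
Constraint 14 requires all 3 of them to be distinct, but only 2 values are available — impossible by the pigeonhole principle.

Unsatisfiable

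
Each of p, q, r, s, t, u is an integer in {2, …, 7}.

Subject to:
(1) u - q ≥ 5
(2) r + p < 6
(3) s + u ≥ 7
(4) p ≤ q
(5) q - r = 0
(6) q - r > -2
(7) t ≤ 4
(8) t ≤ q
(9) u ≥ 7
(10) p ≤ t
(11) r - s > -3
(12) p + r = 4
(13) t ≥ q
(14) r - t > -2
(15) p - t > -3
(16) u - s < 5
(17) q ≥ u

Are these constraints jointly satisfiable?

From constraints 9 and 17: q ≥ u and u ≥ 7, so q ≥ 7. From constraints 7 and 13: q ≤ t and t ≤ 4, so q ≤ 4. But 4 < 7, so no value of q works.

Unsatisfiable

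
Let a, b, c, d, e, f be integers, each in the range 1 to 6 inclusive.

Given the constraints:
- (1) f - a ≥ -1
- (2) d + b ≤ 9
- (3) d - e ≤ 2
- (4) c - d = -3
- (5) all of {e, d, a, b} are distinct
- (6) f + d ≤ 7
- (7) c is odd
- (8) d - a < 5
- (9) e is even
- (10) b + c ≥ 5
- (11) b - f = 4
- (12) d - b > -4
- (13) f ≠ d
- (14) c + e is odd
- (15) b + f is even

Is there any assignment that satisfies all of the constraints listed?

Take a = 1, b = 5, c = 1, d = 4, e = 2, f = 1. Then constraint 1: f - a = 0; constraint 2: d + b = 9, and every other listed constraint is also met.

Satisfiable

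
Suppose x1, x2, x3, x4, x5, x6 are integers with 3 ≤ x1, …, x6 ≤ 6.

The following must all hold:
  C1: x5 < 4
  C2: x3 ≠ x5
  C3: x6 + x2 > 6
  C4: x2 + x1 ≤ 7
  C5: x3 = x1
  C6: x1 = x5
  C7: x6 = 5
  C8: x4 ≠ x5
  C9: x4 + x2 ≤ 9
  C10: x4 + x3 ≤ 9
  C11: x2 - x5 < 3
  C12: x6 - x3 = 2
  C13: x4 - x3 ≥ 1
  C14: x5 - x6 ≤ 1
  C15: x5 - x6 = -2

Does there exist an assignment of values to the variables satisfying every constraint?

From constraints 5 and 6, x3 = x1 = x5, so x3 = x5. But constraint 2 says x3 ≠ x5. Contradiction.

Unsatisfiable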